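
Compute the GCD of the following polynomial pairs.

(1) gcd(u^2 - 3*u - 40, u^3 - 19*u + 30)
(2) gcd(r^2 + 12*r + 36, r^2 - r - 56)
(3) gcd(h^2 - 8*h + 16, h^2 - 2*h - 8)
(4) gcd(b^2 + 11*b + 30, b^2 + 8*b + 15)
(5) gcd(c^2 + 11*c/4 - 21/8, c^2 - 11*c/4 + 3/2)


(1) = u + 5
(2) = 1
(3) = h - 4
(4) = b + 5
(5) = gcd((c - 3/4)*(c + 7/2), (c - 2)*(c - 3/4)) = c - 3/4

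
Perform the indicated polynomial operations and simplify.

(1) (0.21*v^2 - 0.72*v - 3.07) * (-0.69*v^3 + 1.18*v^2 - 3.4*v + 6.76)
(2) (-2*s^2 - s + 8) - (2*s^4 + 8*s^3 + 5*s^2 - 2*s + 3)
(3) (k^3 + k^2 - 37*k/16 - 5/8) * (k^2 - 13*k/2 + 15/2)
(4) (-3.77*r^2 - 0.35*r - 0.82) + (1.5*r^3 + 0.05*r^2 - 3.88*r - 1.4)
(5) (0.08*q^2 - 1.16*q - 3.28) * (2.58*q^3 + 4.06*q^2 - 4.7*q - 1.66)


(1) = -0.1449*v^5 + 0.7446*v^4 + 0.5547*v^3 + 0.245*v^2 + 5.5708*v - 20.7532
(2) = -2*s^4 - 8*s^3 - 7*s^2 + s + 5
(3) = k^5 - 11*k^4/2 - 21*k^3/16 + 701*k^2/32 - 425*k/32 - 75/16
(4) = 1.5*r^3 - 3.72*r^2 - 4.23*r - 2.22
(5) = 0.2064*q^5 - 2.668*q^4 - 13.548*q^3 - 7.9976*q^2 + 17.3416*q + 5.4448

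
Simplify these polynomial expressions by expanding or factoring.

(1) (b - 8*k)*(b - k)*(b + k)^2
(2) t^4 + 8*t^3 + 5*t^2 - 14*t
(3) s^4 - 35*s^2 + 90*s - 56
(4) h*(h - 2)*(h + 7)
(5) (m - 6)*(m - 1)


(1) = b^4 - 7*b^3*k - 9*b^2*k^2 + 7*b*k^3 + 8*k^4
(2) = t*(t - 1)*(t + 2)*(t + 7)
(3) = (s - 4)*(s - 2)*(s - 1)*(s + 7)
(4) = h^3 + 5*h^2 - 14*h
(5) = m^2 - 7*m + 6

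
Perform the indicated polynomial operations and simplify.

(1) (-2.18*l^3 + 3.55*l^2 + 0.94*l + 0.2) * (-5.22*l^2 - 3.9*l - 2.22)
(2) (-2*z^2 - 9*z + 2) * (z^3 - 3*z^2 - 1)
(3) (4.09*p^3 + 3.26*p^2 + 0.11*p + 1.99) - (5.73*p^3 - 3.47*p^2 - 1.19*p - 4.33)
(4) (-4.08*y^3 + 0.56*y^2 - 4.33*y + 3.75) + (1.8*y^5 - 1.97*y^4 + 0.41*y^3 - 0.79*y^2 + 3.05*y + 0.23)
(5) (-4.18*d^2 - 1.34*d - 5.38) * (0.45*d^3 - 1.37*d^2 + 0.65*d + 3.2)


(1) = 11.3796*l^5 - 10.029*l^4 - 13.9122*l^3 - 12.591*l^2 - 2.8668*l - 0.444
(2) = -2*z^5 - 3*z^4 + 29*z^3 - 4*z^2 + 9*z - 2
(3) = -1.64*p^3 + 6.73*p^2 + 1.3*p + 6.32
(4) = 1.8*y^5 - 1.97*y^4 - 3.67*y^3 - 0.23*y^2 - 1.28*y + 3.98
(5) = -1.881*d^5 + 5.1236*d^4 - 3.3022*d^3 - 6.8764*d^2 - 7.785*d - 17.216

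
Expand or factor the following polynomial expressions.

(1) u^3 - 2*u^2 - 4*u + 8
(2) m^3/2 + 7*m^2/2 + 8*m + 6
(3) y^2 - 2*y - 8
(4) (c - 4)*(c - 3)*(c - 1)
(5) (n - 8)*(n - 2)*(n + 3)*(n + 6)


(1) = (u - 2)^2*(u + 2)
(2) = (m/2 + 1)*(m + 2)*(m + 3)
(3) = (y - 4)*(y + 2)
(4) = c^3 - 8*c^2 + 19*c - 12
(5) = n^4 - n^3 - 56*n^2 - 36*n + 288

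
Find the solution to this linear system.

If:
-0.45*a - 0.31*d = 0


Then:
a = -0.688888888888889*d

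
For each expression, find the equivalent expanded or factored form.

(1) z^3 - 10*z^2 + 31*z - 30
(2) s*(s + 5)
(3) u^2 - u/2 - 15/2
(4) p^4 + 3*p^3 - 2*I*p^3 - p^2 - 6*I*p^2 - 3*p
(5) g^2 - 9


(1) = (z - 5)*(z - 3)*(z - 2)
(2) = s^2 + 5*s
(3) = (u - 3)*(u + 5/2)
(4) = p*(p + 3)*(p - I)^2
(5) = (g - 3)*(g + 3)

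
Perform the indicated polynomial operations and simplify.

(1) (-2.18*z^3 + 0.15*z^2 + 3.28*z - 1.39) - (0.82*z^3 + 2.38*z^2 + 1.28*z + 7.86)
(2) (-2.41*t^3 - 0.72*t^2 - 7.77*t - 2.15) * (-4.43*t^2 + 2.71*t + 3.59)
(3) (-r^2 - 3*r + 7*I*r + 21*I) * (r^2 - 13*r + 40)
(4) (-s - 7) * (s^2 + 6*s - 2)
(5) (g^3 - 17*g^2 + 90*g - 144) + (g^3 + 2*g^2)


(1) = -3.0*z^3 - 2.23*z^2 + 2.0*z - 9.25
(2) = 10.6763*t^5 - 3.3415*t^4 + 23.818*t^3 - 14.117*t^2 - 33.7208*t - 7.7185
(3) = -r^4 + 10*r^3 + 7*I*r^3 - r^2 - 70*I*r^2 - 120*r + 7*I*r + 840*I
(4) = -s^3 - 13*s^2 - 40*s + 14
(5) = 2*g^3 - 15*g^2 + 90*g - 144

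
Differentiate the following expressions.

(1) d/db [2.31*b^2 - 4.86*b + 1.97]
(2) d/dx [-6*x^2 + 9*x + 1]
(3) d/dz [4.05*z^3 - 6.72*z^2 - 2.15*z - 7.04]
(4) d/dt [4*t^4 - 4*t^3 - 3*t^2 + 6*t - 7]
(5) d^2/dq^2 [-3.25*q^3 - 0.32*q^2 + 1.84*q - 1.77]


(1) = 4.62*b - 4.86
(2) = 9 - 12*x
(3) = 12.15*z^2 - 13.44*z - 2.15
(4) = 16*t^3 - 12*t^2 - 6*t + 6
(5) = -19.5*q - 0.64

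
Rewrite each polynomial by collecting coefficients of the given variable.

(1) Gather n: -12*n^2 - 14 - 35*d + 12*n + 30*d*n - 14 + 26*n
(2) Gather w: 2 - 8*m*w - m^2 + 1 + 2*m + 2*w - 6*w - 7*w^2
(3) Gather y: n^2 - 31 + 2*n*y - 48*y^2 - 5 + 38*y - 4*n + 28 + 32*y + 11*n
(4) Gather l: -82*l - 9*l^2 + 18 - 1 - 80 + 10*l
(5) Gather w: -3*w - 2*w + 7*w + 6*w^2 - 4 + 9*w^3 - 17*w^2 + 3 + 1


(1) = -35*d - 12*n^2 + n*(30*d + 38) - 28
(2) = -m^2 + 2*m - 7*w^2 + w*(-8*m - 4) + 3
(3) = n^2 + 7*n - 48*y^2 + y*(2*n + 70) - 8
(4) = -9*l^2 - 72*l - 63
(5) = 9*w^3 - 11*w^2 + 2*w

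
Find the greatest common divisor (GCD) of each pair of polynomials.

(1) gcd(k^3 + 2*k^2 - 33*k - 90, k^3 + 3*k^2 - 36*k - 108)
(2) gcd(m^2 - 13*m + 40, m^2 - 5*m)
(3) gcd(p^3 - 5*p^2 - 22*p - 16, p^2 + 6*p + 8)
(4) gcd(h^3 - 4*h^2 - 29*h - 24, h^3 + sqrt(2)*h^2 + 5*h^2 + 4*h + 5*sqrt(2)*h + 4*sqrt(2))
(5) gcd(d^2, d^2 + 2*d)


(1) = k^2 - 3*k - 18
(2) = m - 5
(3) = gcd((p - 8)*(p + 1)*(p + 2), (p + 2)*(p + 4)) = p + 2
(4) = gcd((h - 8)*(h + 1)*(h + 3), (h + 1)*(h + 4)*(h + sqrt(2))) = h + 1
(5) = gcd(d^2, d*(d + 2)) = d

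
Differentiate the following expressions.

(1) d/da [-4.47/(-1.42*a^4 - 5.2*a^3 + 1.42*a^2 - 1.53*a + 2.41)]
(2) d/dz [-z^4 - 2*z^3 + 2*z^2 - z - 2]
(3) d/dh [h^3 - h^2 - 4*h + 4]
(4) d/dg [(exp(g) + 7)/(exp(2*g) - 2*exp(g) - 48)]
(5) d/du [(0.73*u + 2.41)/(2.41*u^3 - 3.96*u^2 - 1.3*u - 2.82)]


(1) = (-25.3896*a^3 - 69.732*a^2 + 12.6948*a - 6.8391)/(1.42*a^4 + 5.2*a^3 - 1.42*a^2 + 1.53*a - 2.41)^2
(2) = -4*z^3 - 6*z^2 + 4*z - 1
(3) = 3*h^2 - 2*h - 4
(4) = (2*(1 - exp(g))*(exp(g) + 7) + exp(2*g) - 2*exp(g) - 48)*exp(g)/(-exp(2*g) + 2*exp(g) + 48)^2
(5) = (-3.5186*u^3 - 14.5335*u^2 + 19.0872*u + 1.0744)/(5.8081*u^6 - 19.0872*u^5 + 9.4156*u^4 - 3.2964*u^3 + 24.0244*u^2 + 7.332*u + 7.9524)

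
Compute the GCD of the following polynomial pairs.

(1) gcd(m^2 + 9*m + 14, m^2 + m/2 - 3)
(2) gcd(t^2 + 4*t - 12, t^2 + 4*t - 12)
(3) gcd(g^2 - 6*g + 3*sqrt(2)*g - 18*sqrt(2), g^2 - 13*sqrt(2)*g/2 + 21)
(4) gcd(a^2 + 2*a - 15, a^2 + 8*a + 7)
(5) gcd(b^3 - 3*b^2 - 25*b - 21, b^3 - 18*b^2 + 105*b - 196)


(1) = gcd((m + 2)*(m + 7), (m - 3/2)*(m + 2)) = m + 2
(2) = gcd((t - 2)*(t + 6), (t - 2)*(t + 6)) = t^2 + 4*t - 12
(3) = 1
(4) = gcd((a - 3)*(a + 5), (a + 1)*(a + 7)) = 1
(5) = gcd((b - 7)*(b + 1)*(b + 3), (b - 7)^2*(b - 4)) = b - 7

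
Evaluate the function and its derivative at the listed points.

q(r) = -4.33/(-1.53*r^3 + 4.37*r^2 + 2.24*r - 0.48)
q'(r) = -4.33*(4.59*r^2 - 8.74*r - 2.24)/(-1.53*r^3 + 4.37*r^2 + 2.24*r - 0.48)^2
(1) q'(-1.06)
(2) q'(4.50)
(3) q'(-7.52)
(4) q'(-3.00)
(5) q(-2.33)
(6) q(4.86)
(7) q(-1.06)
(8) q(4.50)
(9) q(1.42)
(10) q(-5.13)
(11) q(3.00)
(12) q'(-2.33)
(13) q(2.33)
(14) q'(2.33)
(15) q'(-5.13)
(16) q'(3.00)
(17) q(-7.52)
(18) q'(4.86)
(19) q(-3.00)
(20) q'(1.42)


(1) = -3.51
(2) = -0.13
(3) = -0.00
(4) = -0.05
(5) = -0.12
(6) = 0.07
(7) = -1.12
(8) = 0.10
(9) = -0.61
(10) = -0.01
(11) = -1.02
(12) = -0.13
(13) = -0.48
(14) = -0.12
(15) = -0.01
(16) = -3.07
(17) = -0.00
(18) = -0.07
(19) = -0.06
(20) = 0.46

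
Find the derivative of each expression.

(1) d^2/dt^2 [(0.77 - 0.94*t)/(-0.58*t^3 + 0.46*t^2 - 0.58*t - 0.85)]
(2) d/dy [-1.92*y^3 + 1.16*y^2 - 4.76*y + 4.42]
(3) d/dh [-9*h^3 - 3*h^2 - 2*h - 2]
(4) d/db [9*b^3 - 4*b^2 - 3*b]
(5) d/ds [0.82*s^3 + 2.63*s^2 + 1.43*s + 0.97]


(1) = (1.897296*t^5 - 4.613088*t^4 + 3.052352*t^3 - 8.0928*t^2 + 5.715516*t - 2.047036)/(0.195112*t^9 - 0.464232*t^8 + 0.95352*t^7 - 0.16798*t^6 - 0.40716*t^5 + 1.790988*t^4 + 0.091582*t^3 - 0.13923*t^2 + 1.25715*t + 0.614125)
(2) = -5.76*y^2 + 2.32*y - 4.76
(3) = -27*h^2 - 6*h - 2
(4) = 27*b^2 - 8*b - 3
(5) = 2.46*s^2 + 5.26*s + 1.43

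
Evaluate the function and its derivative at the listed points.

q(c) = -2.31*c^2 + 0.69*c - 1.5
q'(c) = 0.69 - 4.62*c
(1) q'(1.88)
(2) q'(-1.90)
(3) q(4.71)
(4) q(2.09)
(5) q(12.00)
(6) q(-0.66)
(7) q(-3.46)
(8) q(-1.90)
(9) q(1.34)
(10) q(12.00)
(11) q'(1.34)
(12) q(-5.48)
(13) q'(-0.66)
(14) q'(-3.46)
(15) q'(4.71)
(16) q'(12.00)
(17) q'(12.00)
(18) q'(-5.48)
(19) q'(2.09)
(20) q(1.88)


(1) = -8.00
(2) = 9.47
(3) = -49.50
(4) = -10.15
(5) = -325.86
(6) = -2.96
(7) = -31.54
(8) = -11.15
(9) = -4.72
(10) = -325.86
(11) = -5.50
(12) = -74.65
(13) = 3.74
(14) = 16.68
(15) = -21.07
(16) = -54.75
(17) = -54.75
(18) = 26.01
(19) = -8.97
(20) = -8.37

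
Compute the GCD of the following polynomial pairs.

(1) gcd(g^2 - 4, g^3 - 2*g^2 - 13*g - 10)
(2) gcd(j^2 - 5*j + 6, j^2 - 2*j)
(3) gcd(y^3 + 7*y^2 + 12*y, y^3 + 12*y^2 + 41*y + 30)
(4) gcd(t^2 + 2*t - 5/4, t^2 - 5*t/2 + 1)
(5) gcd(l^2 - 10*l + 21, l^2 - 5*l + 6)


(1) = g + 2
(2) = gcd((j - 3)*(j - 2), j*(j - 2)) = j - 2
(3) = 1
(4) = gcd((t - 1/2)*(t + 5/2), (t - 2)*(t - 1/2)) = t - 1/2
(5) = gcd((l - 7)*(l - 3), (l - 3)*(l - 2)) = l - 3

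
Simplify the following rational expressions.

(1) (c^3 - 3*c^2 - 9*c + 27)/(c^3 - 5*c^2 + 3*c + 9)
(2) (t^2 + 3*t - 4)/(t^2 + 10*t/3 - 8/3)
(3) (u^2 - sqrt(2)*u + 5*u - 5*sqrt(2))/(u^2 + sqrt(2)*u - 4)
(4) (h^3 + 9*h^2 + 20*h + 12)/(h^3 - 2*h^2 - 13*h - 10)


(1) = (c + 3)/(c + 1)
(2) = (3*t - 3)/(3*t - 2)
(3) = (u + 5)/(u + 2*sqrt(2))
(4) = (h + 6)/(h - 5)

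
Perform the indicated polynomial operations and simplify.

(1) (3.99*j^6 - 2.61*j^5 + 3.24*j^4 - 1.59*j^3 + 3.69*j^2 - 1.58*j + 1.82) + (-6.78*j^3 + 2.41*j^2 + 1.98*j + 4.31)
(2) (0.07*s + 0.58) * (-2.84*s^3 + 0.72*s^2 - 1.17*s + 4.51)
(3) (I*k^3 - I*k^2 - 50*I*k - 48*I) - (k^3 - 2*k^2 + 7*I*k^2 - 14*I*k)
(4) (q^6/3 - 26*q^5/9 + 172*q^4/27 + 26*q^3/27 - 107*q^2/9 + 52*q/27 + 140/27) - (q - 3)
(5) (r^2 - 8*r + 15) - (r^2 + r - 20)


(1) = 3.99*j^6 - 2.61*j^5 + 3.24*j^4 - 8.37*j^3 + 6.1*j^2 + 0.4*j + 6.13
(2) = -0.1988*s^4 - 1.5968*s^3 + 0.3357*s^2 - 0.3629*s + 2.6158
(3) = -k^3 + I*k^3 + 2*k^2 - 8*I*k^2 - 36*I*k - 48*I
(4) = q^6/3 - 26*q^5/9 + 172*q^4/27 + 26*q^3/27 - 107*q^2/9 + 25*q/27 + 221/27
(5) = 35 - 9*r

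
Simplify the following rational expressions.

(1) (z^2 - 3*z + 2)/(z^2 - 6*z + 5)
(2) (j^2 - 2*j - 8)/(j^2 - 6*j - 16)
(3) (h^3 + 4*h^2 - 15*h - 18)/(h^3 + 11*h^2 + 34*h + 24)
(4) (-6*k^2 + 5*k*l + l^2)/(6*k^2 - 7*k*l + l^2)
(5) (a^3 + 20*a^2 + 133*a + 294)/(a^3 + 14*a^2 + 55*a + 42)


(1) = (z - 2)/(z - 5)
(2) = (j - 4)/(j - 8)
(3) = (h - 3)/(h + 4)
(4) = (-6*k - l)/(6*k - l)
(5) = (a + 7)/(a + 1)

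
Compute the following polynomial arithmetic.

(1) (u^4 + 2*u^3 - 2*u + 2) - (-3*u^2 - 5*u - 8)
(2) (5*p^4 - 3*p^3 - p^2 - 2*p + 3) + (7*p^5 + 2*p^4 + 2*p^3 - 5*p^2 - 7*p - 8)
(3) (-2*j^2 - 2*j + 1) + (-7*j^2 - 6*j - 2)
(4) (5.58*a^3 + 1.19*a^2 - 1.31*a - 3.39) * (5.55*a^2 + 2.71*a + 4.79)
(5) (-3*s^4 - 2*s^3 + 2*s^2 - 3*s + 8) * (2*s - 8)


(1) = u^4 + 2*u^3 + 3*u^2 + 3*u + 10
(2) = 7*p^5 + 7*p^4 - p^3 - 6*p^2 - 9*p - 5
(3) = -9*j^2 - 8*j - 1
(4) = 30.969*a^5 + 21.7263*a^4 + 22.6826*a^3 - 16.6645*a^2 - 15.4618*a - 16.2381
(5) = -6*s^5 + 20*s^4 + 20*s^3 - 22*s^2 + 40*s - 64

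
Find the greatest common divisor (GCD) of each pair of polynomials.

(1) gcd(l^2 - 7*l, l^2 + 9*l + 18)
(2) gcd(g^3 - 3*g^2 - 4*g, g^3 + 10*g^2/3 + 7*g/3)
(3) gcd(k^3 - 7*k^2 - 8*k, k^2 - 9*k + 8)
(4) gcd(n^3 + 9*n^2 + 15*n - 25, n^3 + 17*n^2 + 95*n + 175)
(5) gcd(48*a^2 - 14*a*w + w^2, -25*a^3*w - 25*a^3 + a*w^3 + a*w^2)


(1) = 1
(2) = gcd(g*(g - 4)*(g + 1), g*(g + 1)*(g + 7/3)) = g^2 + g
(3) = gcd(k*(k - 8)*(k + 1), (k - 8)*(k - 1)) = k - 8
(4) = n^2 + 10*n + 25
(5) = 1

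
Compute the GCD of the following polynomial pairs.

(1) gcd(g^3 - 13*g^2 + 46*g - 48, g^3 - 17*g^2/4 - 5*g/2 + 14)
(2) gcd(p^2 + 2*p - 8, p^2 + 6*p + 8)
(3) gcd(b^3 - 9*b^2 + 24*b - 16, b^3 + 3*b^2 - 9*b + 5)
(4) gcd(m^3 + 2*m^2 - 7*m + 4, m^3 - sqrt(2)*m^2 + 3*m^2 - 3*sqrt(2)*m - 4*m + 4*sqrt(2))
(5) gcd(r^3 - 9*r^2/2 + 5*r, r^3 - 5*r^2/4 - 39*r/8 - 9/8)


(1) = g - 2
(2) = p + 4
(3) = gcd((b - 4)^2*(b - 1), (b - 1)^2*(b + 5)) = b - 1
(4) = m^2 + 3*m - 4
(5) = 1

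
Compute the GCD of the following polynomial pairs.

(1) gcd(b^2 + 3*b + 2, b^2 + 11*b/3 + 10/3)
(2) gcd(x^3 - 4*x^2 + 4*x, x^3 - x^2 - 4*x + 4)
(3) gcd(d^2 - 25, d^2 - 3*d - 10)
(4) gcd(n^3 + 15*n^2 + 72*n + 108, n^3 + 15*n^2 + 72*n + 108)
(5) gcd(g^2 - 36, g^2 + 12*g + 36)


(1) = gcd((b + 1)*(b + 2), (b + 5/3)*(b + 2)) = b + 2
(2) = x - 2
(3) = d - 5
(4) = gcd((n + 3)*(n + 6)^2, (n + 3)*(n + 6)^2) = n^3 + 15*n^2 + 72*n + 108
(5) = g + 6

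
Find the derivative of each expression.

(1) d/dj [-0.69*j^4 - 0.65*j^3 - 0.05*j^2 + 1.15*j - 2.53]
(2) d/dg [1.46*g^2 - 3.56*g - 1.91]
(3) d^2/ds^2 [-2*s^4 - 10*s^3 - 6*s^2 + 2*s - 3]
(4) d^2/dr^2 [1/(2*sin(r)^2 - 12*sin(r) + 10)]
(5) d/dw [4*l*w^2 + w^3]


(1) = -2.76*j^3 - 1.95*j^2 - 0.1*j + 1.15
(2) = 2.92*g - 3.56
(3) = -24*s^2 - 60*s - 12
(4) = (2*sin(r)*cos(r)^2 - 7*cos(r)^2 - 24)/((sin(r) - 5)^3*(sin(r) - 1)^2)
(5) = w*(8*l + 3*w)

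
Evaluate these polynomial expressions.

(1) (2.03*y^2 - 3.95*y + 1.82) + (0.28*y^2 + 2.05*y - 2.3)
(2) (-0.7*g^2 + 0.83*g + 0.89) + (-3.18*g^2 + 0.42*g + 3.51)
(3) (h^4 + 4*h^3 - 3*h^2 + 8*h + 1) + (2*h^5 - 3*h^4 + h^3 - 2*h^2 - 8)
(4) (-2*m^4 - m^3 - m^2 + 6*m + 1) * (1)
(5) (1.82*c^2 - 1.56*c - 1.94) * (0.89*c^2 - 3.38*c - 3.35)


(1) = 2.31*y^2 - 1.9*y - 0.48
(2) = -3.88*g^2 + 1.25*g + 4.4
(3) = 2*h^5 - 2*h^4 + 5*h^3 - 5*h^2 + 8*h - 7
(4) = -2*m^4 - m^3 - m^2 + 6*m + 1
(5) = 1.6198*c^4 - 7.54*c^3 - 2.5508*c^2 + 11.7832*c + 6.499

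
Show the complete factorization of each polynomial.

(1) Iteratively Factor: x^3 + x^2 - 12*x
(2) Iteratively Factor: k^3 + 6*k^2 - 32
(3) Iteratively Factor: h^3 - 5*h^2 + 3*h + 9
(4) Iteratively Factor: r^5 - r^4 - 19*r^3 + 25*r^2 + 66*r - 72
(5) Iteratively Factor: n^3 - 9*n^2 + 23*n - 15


(1) = (x - 3)*(x^2 + 4*x) = x*(x - 3)*(x + 4)
(2) = (k + 4)*(k^2 + 2*k - 8) = (k - 2)*(k + 4)*(k + 4)
(3) = (h - 3)*(h^2 - 2*h - 3) = (h - 3)*(h + 1)*(h - 3)
(4) = (r - 3)*(r^4 + 2*r^3 - 13*r^2 - 14*r + 24) = (r - 3)*(r - 1)*(r^3 + 3*r^2 - 10*r - 24) = (r - 3)*(r - 1)*(r + 4)*(r^2 - r - 6) = (r - 3)^2*(r - 1)*(r + 4)*(r + 2)
(5) = (n - 3)*(n^2 - 6*n + 5) = (n - 3)*(n - 1)*(n - 5)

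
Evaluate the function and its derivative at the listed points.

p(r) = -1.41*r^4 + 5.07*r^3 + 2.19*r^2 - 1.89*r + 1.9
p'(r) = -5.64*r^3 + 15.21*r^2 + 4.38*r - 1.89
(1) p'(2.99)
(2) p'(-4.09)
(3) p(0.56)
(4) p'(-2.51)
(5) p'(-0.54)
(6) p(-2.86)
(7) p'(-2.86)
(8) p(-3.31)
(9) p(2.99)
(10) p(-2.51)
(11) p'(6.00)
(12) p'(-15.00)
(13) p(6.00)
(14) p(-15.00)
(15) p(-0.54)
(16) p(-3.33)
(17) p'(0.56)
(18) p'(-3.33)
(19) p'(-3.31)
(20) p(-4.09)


(1) = -3.58
(2) = 620.51
(3) = 2.28
(4) = 172.13
(5) = 1.07
(6) = -187.72
(7) = 241.94
(8) = -320.96
(9) = 38.66
(10) = -115.70
(11) = -646.29
(12) = 22389.66
(13) = -662.84
(14) = -87969.50
(15) = 2.64
(16) = -328.12
(17) = 4.34
(18) = 360.45
(19) = 354.79
(20) = -695.17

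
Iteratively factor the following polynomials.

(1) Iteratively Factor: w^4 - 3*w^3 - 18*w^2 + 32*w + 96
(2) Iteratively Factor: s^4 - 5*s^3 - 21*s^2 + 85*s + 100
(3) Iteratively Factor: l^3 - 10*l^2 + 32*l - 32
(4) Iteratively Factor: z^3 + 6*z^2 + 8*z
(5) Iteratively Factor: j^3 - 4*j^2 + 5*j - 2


(1) = (w - 4)*(w^3 + w^2 - 14*w - 24) = (w - 4)*(w + 2)*(w^2 - w - 12) = (w - 4)^2*(w + 2)*(w + 3)
(2) = (s - 5)*(s^3 - 21*s - 20) = (s - 5)^2*(s^2 + 5*s + 4) = (s - 5)^2*(s + 4)*(s + 1)
(3) = (l - 2)*(l^2 - 8*l + 16) = (l - 4)*(l - 2)*(l - 4)
(4) = (z + 2)*(z^2 + 4*z) = (z + 2)*(z + 4)*(z)
(5) = (j - 1)*(j^2 - 3*j + 2) = (j - 1)^2*(j - 2)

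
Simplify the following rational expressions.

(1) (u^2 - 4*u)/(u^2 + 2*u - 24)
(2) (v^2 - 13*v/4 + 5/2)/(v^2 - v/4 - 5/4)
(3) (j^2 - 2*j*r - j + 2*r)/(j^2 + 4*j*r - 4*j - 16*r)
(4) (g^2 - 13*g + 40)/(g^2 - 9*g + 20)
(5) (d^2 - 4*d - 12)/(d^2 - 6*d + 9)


(1) = u/(u + 6)
(2) = (v - 2)/(v + 1)
(3) = (j^2 - 2*j*r - j + 2*r)/(j^2 + 4*j*r - 4*j - 16*r)
(4) = (g - 8)/(g - 4)
(5) = (d^2 - 4*d - 12)/(d^2 - 6*d + 9)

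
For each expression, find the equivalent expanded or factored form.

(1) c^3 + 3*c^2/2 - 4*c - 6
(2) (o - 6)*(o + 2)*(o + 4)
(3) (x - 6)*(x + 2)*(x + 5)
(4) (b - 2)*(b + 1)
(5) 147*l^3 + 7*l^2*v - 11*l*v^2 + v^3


(1) = (c - 2)*(c + 3/2)*(c + 2)
(2) = o^3 - 28*o - 48
(3) = x^3 + x^2 - 32*x - 60
(4) = b^2 - b - 2
(5) = (-7*l + v)^2*(3*l + v)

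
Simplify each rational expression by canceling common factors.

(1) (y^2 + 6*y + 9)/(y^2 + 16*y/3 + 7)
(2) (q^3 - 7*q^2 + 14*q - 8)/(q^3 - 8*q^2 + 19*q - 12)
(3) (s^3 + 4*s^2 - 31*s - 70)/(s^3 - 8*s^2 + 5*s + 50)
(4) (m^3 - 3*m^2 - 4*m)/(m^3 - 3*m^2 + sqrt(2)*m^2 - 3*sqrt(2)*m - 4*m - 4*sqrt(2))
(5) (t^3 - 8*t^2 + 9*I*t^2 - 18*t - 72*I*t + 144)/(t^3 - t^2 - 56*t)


(1) = (3*y + 9)/(3*y + 7)
(2) = (q - 2)/(q - 3)
(3) = (s + 7)/(s - 5)
(4) = m/(m + sqrt(2))
(5) = (t^2 + 9*I*t - 18)/(t^2 + 7*t)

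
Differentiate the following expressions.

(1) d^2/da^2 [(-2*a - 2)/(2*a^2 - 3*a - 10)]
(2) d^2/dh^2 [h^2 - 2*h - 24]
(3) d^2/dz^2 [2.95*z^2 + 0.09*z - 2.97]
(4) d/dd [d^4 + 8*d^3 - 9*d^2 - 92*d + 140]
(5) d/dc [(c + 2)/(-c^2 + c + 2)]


(1) = 4*((a + 1)*(4*a - 3)^2 + (6*a - 1)*(-2*a^2 + 3*a + 10))/(-2*a^2 + 3*a + 10)^3
(2) = 2
(3) = 5.90000000000000
(4) = 4*d^3 + 24*d^2 - 18*d - 92
(5) = (-c^2 + c + (c + 2)*(2*c - 1) + 2)/(-c^2 + c + 2)^2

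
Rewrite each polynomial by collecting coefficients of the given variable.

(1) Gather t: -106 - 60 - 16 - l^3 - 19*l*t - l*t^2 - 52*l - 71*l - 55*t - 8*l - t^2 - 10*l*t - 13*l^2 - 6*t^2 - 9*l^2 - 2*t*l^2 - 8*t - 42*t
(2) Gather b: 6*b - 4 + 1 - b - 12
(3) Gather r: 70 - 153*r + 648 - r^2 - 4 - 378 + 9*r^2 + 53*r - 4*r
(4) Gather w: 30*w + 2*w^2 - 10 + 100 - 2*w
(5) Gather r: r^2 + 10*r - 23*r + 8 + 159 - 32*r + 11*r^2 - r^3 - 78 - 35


(1) = -l^3 - 22*l^2 - 131*l + t^2*(-l - 7) + t*(-2*l^2 - 29*l - 105) - 182
(2) = 5*b - 15
(3) = 8*r^2 - 104*r + 336
(4) = 2*w^2 + 28*w + 90
(5) = -r^3 + 12*r^2 - 45*r + 54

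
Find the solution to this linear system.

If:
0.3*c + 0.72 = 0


Then:
c = -2.40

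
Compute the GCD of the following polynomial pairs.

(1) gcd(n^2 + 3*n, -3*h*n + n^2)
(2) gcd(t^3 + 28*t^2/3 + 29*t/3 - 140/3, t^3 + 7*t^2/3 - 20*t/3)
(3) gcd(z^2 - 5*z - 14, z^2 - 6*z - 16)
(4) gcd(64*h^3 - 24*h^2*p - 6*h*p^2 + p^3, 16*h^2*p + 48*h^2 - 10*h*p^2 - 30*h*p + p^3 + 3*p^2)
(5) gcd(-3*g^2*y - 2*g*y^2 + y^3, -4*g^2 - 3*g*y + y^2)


(1) = gcd(n*(n + 3), n*(-3*h + n)) = n
(2) = gcd((t - 5/3)*(t + 4)*(t + 7), t*(t - 5/3)*(t + 4)) = t^2 + 7*t/3 - 20/3
(3) = z + 2
(4) = gcd((-8*h + p)*(-2*h + p)*(4*h + p), (-8*h + p)*(-2*h + p)*(p + 3)) = 16*h^2 - 10*h*p + p^2
(5) = g + y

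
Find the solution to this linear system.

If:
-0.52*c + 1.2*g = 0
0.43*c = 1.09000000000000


Then:
c = 2.53
g = 1.10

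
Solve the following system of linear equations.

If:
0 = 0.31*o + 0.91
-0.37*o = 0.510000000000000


Then:
No Solution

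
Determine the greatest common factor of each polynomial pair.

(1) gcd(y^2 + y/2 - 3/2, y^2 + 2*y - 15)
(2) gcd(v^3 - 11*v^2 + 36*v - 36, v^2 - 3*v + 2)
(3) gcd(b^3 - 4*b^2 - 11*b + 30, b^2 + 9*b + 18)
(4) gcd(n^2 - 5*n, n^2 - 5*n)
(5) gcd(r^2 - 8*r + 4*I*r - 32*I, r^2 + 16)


(1) = gcd((y - 1)*(y + 3/2), (y - 3)*(y + 5)) = 1
(2) = v - 2
(3) = b + 3
(4) = n^2 - 5*n
(5) = gcd((r - 8)*(r + 4*I), (r - 4*I)*(r + 4*I)) = r + 4*I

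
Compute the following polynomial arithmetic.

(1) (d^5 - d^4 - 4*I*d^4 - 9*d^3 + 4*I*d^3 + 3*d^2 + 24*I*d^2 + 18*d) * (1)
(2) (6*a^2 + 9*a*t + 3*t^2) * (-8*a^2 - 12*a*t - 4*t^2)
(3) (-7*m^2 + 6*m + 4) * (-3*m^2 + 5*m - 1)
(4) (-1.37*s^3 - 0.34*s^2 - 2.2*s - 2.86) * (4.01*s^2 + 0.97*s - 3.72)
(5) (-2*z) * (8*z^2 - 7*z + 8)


(1) = d^5 - d^4 - 4*I*d^4 - 9*d^3 + 4*I*d^3 + 3*d^2 + 24*I*d^2 + 18*d
(2) = -48*a^4 - 144*a^3*t - 156*a^2*t^2 - 72*a*t^3 - 12*t^4
(3) = 21*m^4 - 53*m^3 + 25*m^2 + 14*m - 4
(4) = -5.4937*s^5 - 2.6923*s^4 - 4.0554*s^3 - 12.3378*s^2 + 5.4098*s + 10.6392
(5) = -16*z^3 + 14*z^2 - 16*z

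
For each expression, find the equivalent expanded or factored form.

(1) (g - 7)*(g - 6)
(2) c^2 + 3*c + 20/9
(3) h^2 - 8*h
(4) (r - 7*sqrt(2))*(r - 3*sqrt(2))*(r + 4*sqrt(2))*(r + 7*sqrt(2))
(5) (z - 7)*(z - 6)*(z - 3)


(1) = g^2 - 13*g + 42
(2) = (c + 4/3)*(c + 5/3)
(3) = h*(h - 8)
(4) = r^4 + sqrt(2)*r^3 - 122*r^2 - 98*sqrt(2)*r + 2352
(5) = z^3 - 16*z^2 + 81*z - 126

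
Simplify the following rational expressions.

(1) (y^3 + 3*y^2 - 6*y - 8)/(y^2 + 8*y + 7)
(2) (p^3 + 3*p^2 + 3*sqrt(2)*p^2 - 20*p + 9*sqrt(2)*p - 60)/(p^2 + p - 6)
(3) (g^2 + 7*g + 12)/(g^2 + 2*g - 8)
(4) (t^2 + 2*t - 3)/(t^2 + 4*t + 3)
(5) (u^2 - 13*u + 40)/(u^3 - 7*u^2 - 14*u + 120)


(1) = (y^2 + 2*y - 8)/(y + 7)
(2) = (p^2 + 3*sqrt(2)*p - 20)/(p - 2)
(3) = (g + 3)/(g - 2)
(4) = (t - 1)/(t + 1)
(5) = (u - 8)/(u^2 - 2*u - 24)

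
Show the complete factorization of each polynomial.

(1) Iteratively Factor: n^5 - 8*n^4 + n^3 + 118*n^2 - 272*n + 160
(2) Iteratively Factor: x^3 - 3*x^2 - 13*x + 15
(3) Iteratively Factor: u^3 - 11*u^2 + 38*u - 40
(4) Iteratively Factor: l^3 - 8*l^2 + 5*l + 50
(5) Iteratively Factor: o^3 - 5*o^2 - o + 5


(1) = (n - 1)*(n^4 - 7*n^3 - 6*n^2 + 112*n - 160) = (n - 5)*(n - 1)*(n^3 - 2*n^2 - 16*n + 32) = (n - 5)*(n - 4)*(n - 1)*(n^2 + 2*n - 8) = (n - 5)*(n - 4)*(n - 2)*(n - 1)*(n + 4)
(2) = (x - 5)*(x^2 + 2*x - 3) = (x - 5)*(x + 3)*(x - 1)
(3) = (u - 4)*(u^2 - 7*u + 10) = (u - 5)*(u - 4)*(u - 2)
(4) = (l + 2)*(l^2 - 10*l + 25) = (l - 5)*(l + 2)*(l - 5)
(5) = (o - 5)*(o^2 - 1) = (o - 5)*(o + 1)*(o - 1)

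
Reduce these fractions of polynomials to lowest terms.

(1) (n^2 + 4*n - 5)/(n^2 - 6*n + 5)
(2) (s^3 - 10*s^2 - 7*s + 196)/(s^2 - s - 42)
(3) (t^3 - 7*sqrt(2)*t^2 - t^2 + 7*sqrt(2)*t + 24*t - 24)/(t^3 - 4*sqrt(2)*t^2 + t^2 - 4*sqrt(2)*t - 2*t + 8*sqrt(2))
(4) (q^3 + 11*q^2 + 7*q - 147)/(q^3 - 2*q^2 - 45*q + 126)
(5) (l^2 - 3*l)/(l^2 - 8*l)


(1) = (n + 5)/(n - 5)
(2) = (s^2 - 3*s - 28)/(s + 6)
(3) = (t - 3*sqrt(2))/(t + 2)
(4) = (q + 7)/(q - 6)
(5) = (l - 3)/(l - 8)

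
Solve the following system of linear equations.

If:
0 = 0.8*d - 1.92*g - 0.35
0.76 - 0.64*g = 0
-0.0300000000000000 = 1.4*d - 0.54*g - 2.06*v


Then:
d = 3.29
g = 1.19
v = 1.94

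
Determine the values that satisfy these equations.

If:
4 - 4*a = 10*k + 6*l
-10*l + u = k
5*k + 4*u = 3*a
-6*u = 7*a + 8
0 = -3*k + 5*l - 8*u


Then:
No Solution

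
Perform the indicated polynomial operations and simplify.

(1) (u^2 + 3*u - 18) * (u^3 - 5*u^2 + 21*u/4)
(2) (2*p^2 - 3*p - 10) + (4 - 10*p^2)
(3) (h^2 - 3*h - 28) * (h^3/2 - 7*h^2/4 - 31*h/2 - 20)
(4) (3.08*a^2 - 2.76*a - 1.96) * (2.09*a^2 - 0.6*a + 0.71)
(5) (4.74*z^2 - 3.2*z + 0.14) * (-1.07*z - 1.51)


(1) = u^5 - 2*u^4 - 111*u^3/4 + 423*u^2/4 - 189*u/2
(2) = -8*p^2 - 3*p - 6
(3) = h^5/2 - 13*h^4/4 - 97*h^3/4 + 151*h^2/2 + 494*h + 560
(4) = 6.4372*a^4 - 7.6164*a^3 - 0.2536*a^2 - 0.7836*a - 1.3916
(5) = -5.0718*z^3 - 3.7334*z^2 + 4.6822*z - 0.2114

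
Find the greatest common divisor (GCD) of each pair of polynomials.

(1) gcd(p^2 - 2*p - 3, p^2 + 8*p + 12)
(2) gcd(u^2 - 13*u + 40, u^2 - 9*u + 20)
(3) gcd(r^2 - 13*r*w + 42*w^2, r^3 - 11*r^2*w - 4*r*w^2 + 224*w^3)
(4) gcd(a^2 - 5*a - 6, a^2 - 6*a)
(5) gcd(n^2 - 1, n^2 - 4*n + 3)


(1) = 1
(2) = gcd((u - 8)*(u - 5), (u - 5)*(u - 4)) = u - 5
(3) = r - 7*w
(4) = gcd((a - 6)*(a + 1), a*(a - 6)) = a - 6
(5) = n - 1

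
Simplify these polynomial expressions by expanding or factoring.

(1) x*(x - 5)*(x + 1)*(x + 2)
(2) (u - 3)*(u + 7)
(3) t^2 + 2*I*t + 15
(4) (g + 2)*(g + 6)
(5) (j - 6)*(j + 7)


(1) = x^4 - 2*x^3 - 13*x^2 - 10*x
(2) = u^2 + 4*u - 21
(3) = (t - 3*I)*(t + 5*I)
(4) = g^2 + 8*g + 12
(5) = j^2 + j - 42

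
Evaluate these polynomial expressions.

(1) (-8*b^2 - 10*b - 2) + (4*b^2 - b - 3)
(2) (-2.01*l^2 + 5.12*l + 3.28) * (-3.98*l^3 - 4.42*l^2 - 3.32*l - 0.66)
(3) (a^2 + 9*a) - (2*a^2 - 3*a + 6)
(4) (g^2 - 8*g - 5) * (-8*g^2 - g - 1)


(1) = -4*b^2 - 11*b - 5
(2) = 7.9998*l^5 - 11.4934*l^4 - 29.0116*l^3 - 30.1694*l^2 - 14.2688*l - 2.1648
(3) = -a^2 + 12*a - 6
(4) = -8*g^4 + 63*g^3 + 47*g^2 + 13*g + 5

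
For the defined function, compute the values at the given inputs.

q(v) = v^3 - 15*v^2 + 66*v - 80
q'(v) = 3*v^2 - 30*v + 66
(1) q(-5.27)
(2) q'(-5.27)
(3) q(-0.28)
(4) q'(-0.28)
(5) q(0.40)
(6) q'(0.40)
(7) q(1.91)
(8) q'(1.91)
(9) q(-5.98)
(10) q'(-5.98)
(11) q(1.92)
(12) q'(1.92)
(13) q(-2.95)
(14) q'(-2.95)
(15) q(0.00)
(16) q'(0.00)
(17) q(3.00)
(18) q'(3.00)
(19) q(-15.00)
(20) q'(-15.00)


(1) = -990.78
(2) = 307.42
(3) = -99.68
(4) = 74.64
(5) = -55.94
(6) = 54.48
(7) = -1.69
(8) = 19.64
(9) = -1224.93
(10) = 352.68
(11) = -1.50
(12) = 19.46
(13) = -430.91
(14) = 180.61
(15) = -80.00
(16) = 66.00
(17) = 10.00
(18) = 3.00
(19) = -7820.00
(20) = 1191.00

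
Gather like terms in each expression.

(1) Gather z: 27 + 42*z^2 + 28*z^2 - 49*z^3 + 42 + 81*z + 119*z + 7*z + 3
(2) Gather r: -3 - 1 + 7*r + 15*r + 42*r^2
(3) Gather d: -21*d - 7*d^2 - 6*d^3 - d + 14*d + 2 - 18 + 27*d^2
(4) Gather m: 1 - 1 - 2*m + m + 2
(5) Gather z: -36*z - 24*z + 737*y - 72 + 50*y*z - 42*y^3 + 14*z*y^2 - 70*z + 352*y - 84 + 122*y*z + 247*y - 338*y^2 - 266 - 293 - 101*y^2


(1) = -49*z^3 + 70*z^2 + 207*z + 72
(2) = 42*r^2 + 22*r - 4
(3) = -6*d^3 + 20*d^2 - 8*d - 16
(4) = 2 - m
(5) = -42*y^3 - 439*y^2 + 1336*y + z*(14*y^2 + 172*y - 130) - 715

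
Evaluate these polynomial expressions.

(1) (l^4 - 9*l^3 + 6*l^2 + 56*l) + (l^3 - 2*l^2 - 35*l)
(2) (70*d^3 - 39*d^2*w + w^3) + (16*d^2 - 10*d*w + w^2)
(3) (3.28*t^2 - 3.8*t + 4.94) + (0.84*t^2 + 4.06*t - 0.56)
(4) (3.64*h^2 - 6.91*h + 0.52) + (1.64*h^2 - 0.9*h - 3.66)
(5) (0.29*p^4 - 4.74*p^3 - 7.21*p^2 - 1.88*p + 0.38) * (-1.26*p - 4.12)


(1) = l^4 - 8*l^3 + 4*l^2 + 21*l
(2) = 70*d^3 - 39*d^2*w + 16*d^2 - 10*d*w + w^3 + w^2
(3) = 4.12*t^2 + 0.26*t + 4.38
(4) = 5.28*h^2 - 7.81*h - 3.14
(5) = -0.3654*p^5 + 4.7776*p^4 + 28.6134*p^3 + 32.074*p^2 + 7.2668*p - 1.5656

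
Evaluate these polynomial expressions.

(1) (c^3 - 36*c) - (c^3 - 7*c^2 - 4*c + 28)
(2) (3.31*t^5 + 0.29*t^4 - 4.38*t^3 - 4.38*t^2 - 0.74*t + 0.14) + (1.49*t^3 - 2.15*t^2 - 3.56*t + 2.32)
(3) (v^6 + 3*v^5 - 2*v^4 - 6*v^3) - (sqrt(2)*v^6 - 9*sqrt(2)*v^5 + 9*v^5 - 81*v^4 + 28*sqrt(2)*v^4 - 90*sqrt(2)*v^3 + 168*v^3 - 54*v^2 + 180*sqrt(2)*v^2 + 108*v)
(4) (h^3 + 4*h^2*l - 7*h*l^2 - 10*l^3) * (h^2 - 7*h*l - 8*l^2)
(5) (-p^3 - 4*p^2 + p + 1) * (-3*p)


(1) = 7*c^2 - 32*c - 28
(2) = 3.31*t^5 + 0.29*t^4 - 2.89*t^3 - 6.53*t^2 - 4.3*t + 2.46
(3) = -sqrt(2)*v^6 + v^6 - 6*v^5 + 9*sqrt(2)*v^5 - 28*sqrt(2)*v^4 + 79*v^4 - 174*v^3 + 90*sqrt(2)*v^3 - 180*sqrt(2)*v^2 + 54*v^2 - 108*v
(4) = h^5 - 3*h^4*l - 43*h^3*l^2 + 7*h^2*l^3 + 126*h*l^4 + 80*l^5
(5) = 3*p^4 + 12*p^3 - 3*p^2 - 3*p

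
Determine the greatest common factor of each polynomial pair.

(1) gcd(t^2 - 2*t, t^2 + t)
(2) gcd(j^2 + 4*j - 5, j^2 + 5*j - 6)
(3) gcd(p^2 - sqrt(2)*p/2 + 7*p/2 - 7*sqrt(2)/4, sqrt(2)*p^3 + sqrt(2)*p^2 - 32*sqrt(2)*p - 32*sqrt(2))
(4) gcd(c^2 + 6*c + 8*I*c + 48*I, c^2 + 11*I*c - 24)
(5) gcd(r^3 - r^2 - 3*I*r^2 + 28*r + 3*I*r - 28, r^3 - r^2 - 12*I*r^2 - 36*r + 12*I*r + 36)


(1) = t
(2) = j - 1
(3) = 1
(4) = gcd((c + 6)*(c + 8*I), (c + 3*I)*(c + 8*I)) = c + 8*I
(5) = r - 1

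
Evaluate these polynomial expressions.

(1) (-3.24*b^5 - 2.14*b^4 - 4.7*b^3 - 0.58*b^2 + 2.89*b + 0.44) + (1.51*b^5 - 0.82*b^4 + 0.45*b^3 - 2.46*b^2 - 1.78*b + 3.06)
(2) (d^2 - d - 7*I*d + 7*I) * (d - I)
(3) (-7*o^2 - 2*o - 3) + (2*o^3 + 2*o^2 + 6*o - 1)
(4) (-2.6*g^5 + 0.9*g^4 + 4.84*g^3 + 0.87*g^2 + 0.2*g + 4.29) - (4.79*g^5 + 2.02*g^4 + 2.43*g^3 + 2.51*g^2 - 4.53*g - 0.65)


(1) = -1.73*b^5 - 2.96*b^4 - 4.25*b^3 - 3.04*b^2 + 1.11*b + 3.5
(2) = d^3 - d^2 - 8*I*d^2 - 7*d + 8*I*d + 7
(3) = 2*o^3 - 5*o^2 + 4*o - 4
(4) = -7.39*g^5 - 1.12*g^4 + 2.41*g^3 - 1.64*g^2 + 4.73*g + 4.94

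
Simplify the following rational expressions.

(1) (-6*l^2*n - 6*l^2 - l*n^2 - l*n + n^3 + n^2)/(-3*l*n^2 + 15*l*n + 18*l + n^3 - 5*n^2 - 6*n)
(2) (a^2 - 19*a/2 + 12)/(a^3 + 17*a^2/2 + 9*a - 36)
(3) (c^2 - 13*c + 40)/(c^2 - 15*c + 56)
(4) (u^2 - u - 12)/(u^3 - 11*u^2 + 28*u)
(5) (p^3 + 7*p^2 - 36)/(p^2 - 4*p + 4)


(1) = (2*l + n)/(n - 6)
(2) = (a - 8)/(a^2 + 10*a + 24)
(3) = (c - 5)/(c - 7)
(4) = (u + 3)/(u^2 - 7*u)
(5) = (p^2 + 9*p + 18)/(p - 2)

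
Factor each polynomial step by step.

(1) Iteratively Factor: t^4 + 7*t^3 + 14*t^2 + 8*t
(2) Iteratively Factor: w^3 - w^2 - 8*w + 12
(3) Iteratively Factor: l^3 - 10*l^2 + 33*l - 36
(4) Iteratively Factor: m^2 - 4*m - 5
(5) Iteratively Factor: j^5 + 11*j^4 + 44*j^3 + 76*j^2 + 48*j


(1) = (t + 2)*(t^3 + 5*t^2 + 4*t) = (t + 2)*(t + 4)*(t^2 + t) = t*(t + 2)*(t + 4)*(t + 1)
(2) = (w + 3)*(w^2 - 4*w + 4) = (w - 2)*(w + 3)*(w - 2)
(3) = (l - 3)*(l^2 - 7*l + 12) = (l - 3)^2*(l - 4)
(4) = (m - 5)*(m + 1)
(5) = (j + 2)*(j^4 + 9*j^3 + 26*j^2 + 24*j) = (j + 2)*(j + 3)*(j^3 + 6*j^2 + 8*j) = j*(j + 2)*(j + 3)*(j^2 + 6*j + 8) = j*(j + 2)^2*(j + 3)*(j + 4)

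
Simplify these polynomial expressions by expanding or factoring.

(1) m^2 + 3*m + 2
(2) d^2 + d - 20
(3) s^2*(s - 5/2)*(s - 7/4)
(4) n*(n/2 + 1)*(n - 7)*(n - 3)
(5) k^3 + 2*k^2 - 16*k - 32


(1) = (m + 1)*(m + 2)
(2) = (d - 4)*(d + 5)
(3) = s^4 - 17*s^3/4 + 35*s^2/8
(4) = n^4/2 - 4*n^3 + n^2/2 + 21*n
(5) = (k - 4)*(k + 2)*(k + 4)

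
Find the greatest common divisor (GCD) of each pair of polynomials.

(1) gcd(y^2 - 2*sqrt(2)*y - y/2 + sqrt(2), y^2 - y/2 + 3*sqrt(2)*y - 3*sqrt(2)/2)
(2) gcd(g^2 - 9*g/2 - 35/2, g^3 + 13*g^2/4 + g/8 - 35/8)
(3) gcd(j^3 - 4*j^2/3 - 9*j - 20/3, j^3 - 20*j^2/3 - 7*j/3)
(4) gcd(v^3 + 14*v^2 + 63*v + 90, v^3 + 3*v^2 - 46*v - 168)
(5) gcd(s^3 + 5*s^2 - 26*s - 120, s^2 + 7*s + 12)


(1) = gcd((y - 1/2)*(y - 2*sqrt(2)), (y - 1/2)*(y + 3*sqrt(2))) = y - 1/2
(2) = gcd((g - 7)*(g + 5/2), (g - 1)*(g + 7/4)*(g + 5/2)) = g + 5/2
(3) = 1
(4) = gcd((v + 3)*(v + 5)*(v + 6), (v - 7)*(v + 4)*(v + 6)) = v + 6
(5) = s + 4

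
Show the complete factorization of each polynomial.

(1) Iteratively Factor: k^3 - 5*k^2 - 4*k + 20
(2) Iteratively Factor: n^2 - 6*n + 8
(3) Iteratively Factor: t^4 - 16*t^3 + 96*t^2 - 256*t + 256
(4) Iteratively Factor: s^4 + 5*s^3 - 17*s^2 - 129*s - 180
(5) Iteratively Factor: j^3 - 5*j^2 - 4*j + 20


(1) = (k - 2)*(k^2 - 3*k - 10) = (k - 5)*(k - 2)*(k + 2)
(2) = (n - 2)*(n - 4)
(3) = (t - 4)*(t^3 - 12*t^2 + 48*t - 64) = (t - 4)^2*(t^2 - 8*t + 16) = (t - 4)^3*(t - 4)
(4) = (s - 5)*(s^3 + 10*s^2 + 33*s + 36) = (s - 5)*(s + 4)*(s^2 + 6*s + 9) = (s - 5)*(s + 3)*(s + 4)*(s + 3)
(5) = (j + 2)*(j^2 - 7*j + 10) = (j - 5)*(j + 2)*(j - 2)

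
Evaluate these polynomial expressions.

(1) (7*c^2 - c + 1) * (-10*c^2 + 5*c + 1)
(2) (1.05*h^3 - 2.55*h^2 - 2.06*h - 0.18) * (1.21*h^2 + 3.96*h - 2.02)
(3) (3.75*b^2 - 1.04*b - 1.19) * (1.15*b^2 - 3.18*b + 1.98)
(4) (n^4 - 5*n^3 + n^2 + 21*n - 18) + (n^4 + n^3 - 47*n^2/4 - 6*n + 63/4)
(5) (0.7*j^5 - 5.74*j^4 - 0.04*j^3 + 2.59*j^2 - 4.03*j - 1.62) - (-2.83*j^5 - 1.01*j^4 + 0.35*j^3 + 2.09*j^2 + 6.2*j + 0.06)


(1) = -70*c^4 + 45*c^3 - 8*c^2 + 4*c + 1
(2) = 1.2705*h^5 + 1.0725*h^4 - 14.7116*h^3 - 3.2244*h^2 + 3.4484*h + 0.3636
(3) = 4.3125*b^4 - 13.121*b^3 + 9.3637*b^2 + 1.725*b - 2.3562
(4) = 2*n^4 - 4*n^3 - 43*n^2/4 + 15*n - 9/4
(5) = 3.53*j^5 - 4.73*j^4 - 0.39*j^3 + 0.5*j^2 - 10.23*j - 1.68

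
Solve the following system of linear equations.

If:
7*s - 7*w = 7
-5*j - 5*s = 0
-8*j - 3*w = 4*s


Then:
j = 3
s = -3
w = -4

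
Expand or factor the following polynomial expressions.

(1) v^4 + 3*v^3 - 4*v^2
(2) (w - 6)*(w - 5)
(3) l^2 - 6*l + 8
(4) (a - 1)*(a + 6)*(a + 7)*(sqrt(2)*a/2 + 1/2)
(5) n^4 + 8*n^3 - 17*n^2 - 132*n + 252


(1) = v^2*(v - 1)*(v + 4)
(2) = w^2 - 11*w + 30
(3) = (l - 4)*(l - 2)
(4) = sqrt(2)*a^4/2 + a^3/2 + 6*sqrt(2)*a^3 + 6*a^2 + 29*sqrt(2)*a^2/2 - 21*sqrt(2)*a + 29*a/2 - 21
(5) = (n - 3)*(n - 2)*(n + 6)*(n + 7)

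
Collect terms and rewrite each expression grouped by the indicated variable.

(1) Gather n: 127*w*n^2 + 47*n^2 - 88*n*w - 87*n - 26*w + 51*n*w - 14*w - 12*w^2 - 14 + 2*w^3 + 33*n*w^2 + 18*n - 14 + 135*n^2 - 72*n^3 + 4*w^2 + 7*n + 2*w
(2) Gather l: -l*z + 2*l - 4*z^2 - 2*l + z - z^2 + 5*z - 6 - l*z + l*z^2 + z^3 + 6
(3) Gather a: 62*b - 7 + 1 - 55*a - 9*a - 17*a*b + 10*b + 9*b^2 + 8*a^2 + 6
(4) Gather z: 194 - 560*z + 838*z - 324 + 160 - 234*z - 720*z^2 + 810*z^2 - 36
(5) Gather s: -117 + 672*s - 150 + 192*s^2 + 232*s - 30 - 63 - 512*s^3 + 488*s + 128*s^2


(1) = -72*n^3 + n^2*(127*w + 182) + n*(33*w^2 - 37*w - 62) + 2*w^3 - 8*w^2 - 38*w - 28
(2) = l*(z^2 - 2*z) + z^3 - 5*z^2 + 6*z
(3) = 8*a^2 + a*(-17*b - 64) + 9*b^2 + 72*b
(4) = 90*z^2 + 44*z - 6
(5) = -512*s^3 + 320*s^2 + 1392*s - 360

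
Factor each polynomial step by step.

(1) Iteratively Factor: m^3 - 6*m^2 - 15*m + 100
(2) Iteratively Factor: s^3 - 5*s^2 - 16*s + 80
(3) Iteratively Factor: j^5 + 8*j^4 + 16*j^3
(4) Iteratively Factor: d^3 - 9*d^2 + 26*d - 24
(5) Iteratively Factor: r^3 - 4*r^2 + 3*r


(1) = (m - 5)*(m^2 - m - 20) = (m - 5)*(m + 4)*(m - 5)
(2) = (s - 4)*(s^2 - s - 20) = (s - 5)*(s - 4)*(s + 4)
(3) = (j + 4)*(j^4 + 4*j^3) = j*(j + 4)*(j^3 + 4*j^2) = j*(j + 4)^2*(j^2) = j^2*(j + 4)^2*(j)
(4) = (d - 2)*(d^2 - 7*d + 12) = (d - 4)*(d - 2)*(d - 3)
(5) = (r - 1)*(r^2 - 3*r) = r*(r - 1)*(r - 3)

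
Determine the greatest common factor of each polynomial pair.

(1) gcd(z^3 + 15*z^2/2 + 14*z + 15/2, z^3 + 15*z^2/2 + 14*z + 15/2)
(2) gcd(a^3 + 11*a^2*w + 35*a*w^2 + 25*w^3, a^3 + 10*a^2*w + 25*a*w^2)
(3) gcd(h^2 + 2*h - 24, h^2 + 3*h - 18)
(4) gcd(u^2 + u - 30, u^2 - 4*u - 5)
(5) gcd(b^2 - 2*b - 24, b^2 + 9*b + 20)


(1) = z^3 + 15*z^2/2 + 14*z + 15/2
(2) = a^2 + 10*a*w + 25*w^2
(3) = h + 6
(4) = u - 5
(5) = b + 4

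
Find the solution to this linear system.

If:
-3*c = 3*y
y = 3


Then:
c = -3
y = 3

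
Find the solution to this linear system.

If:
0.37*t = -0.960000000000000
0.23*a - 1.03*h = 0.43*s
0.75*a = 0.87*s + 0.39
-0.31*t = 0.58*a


Then:
a = 1.39
h = -0.00
s = 0.75
t = -2.59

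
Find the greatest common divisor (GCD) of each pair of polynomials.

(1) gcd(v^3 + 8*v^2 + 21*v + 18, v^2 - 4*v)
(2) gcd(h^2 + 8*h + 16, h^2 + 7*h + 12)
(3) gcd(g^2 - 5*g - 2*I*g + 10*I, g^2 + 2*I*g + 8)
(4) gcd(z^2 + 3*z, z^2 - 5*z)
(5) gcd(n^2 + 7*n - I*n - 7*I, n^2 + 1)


(1) = 1
(2) = gcd((h + 4)^2, (h + 3)*(h + 4)) = h + 4
(3) = g - 2*I
(4) = z
(5) = gcd((n + 7)*(n - I), (n - I)*(n + I)) = n - I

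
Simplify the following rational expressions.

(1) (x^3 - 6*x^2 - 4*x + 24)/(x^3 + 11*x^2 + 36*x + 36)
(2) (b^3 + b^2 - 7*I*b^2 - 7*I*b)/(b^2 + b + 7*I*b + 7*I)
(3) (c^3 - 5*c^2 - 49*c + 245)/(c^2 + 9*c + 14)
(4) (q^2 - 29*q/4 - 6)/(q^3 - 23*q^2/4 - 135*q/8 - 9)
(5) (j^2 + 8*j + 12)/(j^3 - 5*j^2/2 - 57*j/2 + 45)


(1) = (x^2 - 8*x + 12)/(x^2 + 9*x + 18)
(2) = (b^2 - 7*I*b)/(b + 7*I)
(3) = (c^2 - 12*c + 35)/(c + 2)
(4) = 2/(2*q + 3)
(5) = (2*j^2 + 16*j + 24)/(2*j^3 - 5*j^2 - 57*j + 90)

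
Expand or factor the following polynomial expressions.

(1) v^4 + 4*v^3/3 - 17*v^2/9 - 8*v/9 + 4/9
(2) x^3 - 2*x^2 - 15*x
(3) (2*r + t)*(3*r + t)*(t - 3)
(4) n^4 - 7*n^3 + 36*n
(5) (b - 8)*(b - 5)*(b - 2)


(1) = (v - 1)*(v - 1/3)*(v + 2/3)*(v + 2)
(2) = x*(x - 5)*(x + 3)
(3) = 6*r^2*t - 18*r^2 + 5*r*t^2 - 15*r*t + t^3 - 3*t^2
(4) = n*(n - 6)*(n - 3)*(n + 2)
(5) = b^3 - 15*b^2 + 66*b - 80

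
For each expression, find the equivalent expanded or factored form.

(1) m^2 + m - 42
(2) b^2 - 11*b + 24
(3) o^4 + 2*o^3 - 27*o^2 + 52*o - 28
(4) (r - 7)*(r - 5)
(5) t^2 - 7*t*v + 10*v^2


(1) = (m - 6)*(m + 7)
(2) = (b - 8)*(b - 3)
(3) = (o - 2)^2*(o - 1)*(o + 7)
(4) = r^2 - 12*r + 35
(5) = (t - 5*v)*(t - 2*v)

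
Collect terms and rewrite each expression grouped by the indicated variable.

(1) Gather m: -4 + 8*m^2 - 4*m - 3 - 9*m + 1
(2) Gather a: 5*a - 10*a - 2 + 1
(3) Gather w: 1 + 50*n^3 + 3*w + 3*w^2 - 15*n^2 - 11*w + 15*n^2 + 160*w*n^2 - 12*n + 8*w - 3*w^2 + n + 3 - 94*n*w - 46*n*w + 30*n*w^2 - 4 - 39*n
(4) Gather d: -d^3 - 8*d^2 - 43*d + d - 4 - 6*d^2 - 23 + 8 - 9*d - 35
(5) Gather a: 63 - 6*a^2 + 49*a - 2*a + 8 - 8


(1) = 8*m^2 - 13*m - 6
(2) = -5*a - 1
(3) = 50*n^3 + 30*n*w^2 - 50*n + w*(160*n^2 - 140*n)
(4) = -d^3 - 14*d^2 - 51*d - 54
(5) = -6*a^2 + 47*a + 63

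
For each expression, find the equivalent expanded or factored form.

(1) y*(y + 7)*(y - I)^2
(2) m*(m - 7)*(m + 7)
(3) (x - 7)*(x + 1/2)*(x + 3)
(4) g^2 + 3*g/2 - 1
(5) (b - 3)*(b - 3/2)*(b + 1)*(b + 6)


(1) = y^4 + 7*y^3 - 2*I*y^3 - y^2 - 14*I*y^2 - 7*y
(2) = m^3 - 49*m
(3) = x^3 - 7*x^2/2 - 23*x - 21/2
(4) = (g - 1/2)*(g + 2)
(5) = b^4 + 5*b^3/2 - 21*b^2 + 9*b/2 + 27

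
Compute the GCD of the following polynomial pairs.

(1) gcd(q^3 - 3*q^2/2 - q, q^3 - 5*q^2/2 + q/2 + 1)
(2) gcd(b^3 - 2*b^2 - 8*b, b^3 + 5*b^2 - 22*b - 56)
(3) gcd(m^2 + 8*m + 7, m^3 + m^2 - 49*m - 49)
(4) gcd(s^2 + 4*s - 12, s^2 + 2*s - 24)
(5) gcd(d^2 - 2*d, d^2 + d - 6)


(1) = q^2 - 3*q/2 - 1
(2) = gcd(b*(b - 4)*(b + 2), (b - 4)*(b + 2)*(b + 7)) = b^2 - 2*b - 8
(3) = m^2 + 8*m + 7
(4) = gcd((s - 2)*(s + 6), (s - 4)*(s + 6)) = s + 6
(5) = gcd(d*(d - 2), (d - 2)*(d + 3)) = d - 2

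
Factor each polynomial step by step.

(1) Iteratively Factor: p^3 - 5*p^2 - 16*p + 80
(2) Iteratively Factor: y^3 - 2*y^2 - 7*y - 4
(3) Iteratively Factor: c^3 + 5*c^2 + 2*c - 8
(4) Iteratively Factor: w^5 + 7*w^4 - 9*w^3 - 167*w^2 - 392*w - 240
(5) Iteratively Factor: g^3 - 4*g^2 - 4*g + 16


(1) = (p - 5)*(p^2 - 16) = (p - 5)*(p + 4)*(p - 4)
(2) = (y + 1)*(y^2 - 3*y - 4) = (y + 1)^2*(y - 4)
(3) = (c - 1)*(c^2 + 6*c + 8) = (c - 1)*(c + 4)*(c + 2)
(4) = (w - 5)*(w^4 + 12*w^3 + 51*w^2 + 88*w + 48) = (w - 5)*(w + 1)*(w^3 + 11*w^2 + 40*w + 48) = (w - 5)*(w + 1)*(w + 3)*(w^2 + 8*w + 16) = (w - 5)*(w + 1)*(w + 3)*(w + 4)*(w + 4)
(5) = (g - 4)*(g^2 - 4) = (g - 4)*(g + 2)*(g - 2)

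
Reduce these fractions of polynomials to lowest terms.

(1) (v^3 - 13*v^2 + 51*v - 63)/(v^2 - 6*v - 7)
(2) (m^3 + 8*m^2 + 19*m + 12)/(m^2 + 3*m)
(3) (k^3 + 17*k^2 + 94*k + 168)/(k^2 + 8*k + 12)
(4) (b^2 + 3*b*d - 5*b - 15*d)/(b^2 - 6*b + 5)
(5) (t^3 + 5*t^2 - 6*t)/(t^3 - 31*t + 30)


(1) = (v^2 - 6*v + 9)/(v + 1)
(2) = (m^2 + 5*m + 4)/m
(3) = (k^2 + 11*k + 28)/(k + 2)
(4) = (b + 3*d)/(b - 1)
(5) = t/(t - 5)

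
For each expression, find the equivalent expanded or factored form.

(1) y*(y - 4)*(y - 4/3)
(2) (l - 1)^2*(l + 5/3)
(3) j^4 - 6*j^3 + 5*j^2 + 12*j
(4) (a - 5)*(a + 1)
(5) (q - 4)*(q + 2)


(1) = y^3 - 16*y^2/3 + 16*y/3
(2) = l^3 - l^2/3 - 7*l/3 + 5/3
(3) = j*(j - 4)*(j - 3)*(j + 1)
(4) = a^2 - 4*a - 5
(5) = q^2 - 2*q - 8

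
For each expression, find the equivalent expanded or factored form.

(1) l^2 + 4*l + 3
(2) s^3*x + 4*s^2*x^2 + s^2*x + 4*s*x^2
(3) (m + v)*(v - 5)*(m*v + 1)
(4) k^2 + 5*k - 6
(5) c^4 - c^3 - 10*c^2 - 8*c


(1) = (l + 1)*(l + 3)
(2) = s*(s + 4*x)*(s*x + x)
(3) = m^2*v^2 - 5*m^2*v + m*v^3 - 5*m*v^2 + m*v - 5*m + v^2 - 5*v
(4) = (k - 1)*(k + 6)
(5) = c*(c - 4)*(c + 1)*(c + 2)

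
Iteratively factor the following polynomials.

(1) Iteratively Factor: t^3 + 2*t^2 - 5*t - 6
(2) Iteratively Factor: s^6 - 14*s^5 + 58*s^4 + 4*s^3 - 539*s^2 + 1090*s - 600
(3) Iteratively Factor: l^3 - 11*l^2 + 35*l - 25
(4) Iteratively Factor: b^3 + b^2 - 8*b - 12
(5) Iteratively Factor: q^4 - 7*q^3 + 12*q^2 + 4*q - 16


(1) = (t + 3)*(t^2 - t - 2) = (t + 1)*(t + 3)*(t - 2)
(2) = (s - 5)*(s^5 - 9*s^4 + 13*s^3 + 69*s^2 - 194*s + 120) = (s - 5)*(s + 3)*(s^4 - 12*s^3 + 49*s^2 - 78*s + 40) = (s - 5)*(s - 2)*(s + 3)*(s^3 - 10*s^2 + 29*s - 20) = (s - 5)*(s - 2)*(s - 1)*(s + 3)*(s^2 - 9*s + 20) = (s - 5)*(s - 4)*(s - 2)*(s - 1)*(s + 3)*(s - 5)
(3) = (l - 1)*(l^2 - 10*l + 25) = (l - 5)*(l - 1)*(l - 5)
(4) = (b - 3)*(b^2 + 4*b + 4) = (b - 3)*(b + 2)*(b + 2)
(5) = (q - 2)*(q^3 - 5*q^2 + 2*q + 8) = (q - 4)*(q - 2)*(q^2 - q - 2) = (q - 4)*(q - 2)*(q + 1)*(q - 2)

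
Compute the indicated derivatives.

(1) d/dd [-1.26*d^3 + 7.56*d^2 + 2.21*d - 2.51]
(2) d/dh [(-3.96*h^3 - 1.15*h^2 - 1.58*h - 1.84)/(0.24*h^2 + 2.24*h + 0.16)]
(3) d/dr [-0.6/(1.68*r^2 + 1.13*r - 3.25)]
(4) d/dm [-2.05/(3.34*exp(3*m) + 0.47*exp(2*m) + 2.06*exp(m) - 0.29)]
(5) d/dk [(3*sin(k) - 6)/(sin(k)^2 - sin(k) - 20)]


(1) = -3.78*d^2 + 15.12*d + 2.21
(2) = (-0.9504*h^4 - 17.7408*h^3 - 4.0976*h^2 + 0.5152*h + 3.8688)/(0.0576*h^4 + 1.0752*h^3 + 5.0944*h^2 + 0.7168*h + 0.0256)
(3) = (2.016*r + 0.678)/(1.68*r^2 + 1.13*r - 3.25)^2
(4) = (20.541*exp(2*m) + 1.927*exp(m) + 4.223)*exp(m)/(3.34*exp(3*m) + 0.47*exp(2*m) + 2.06*exp(m) - 0.29)^2
(5) = 3*(4*sin(k) + cos(k)^2 - 23)*cos(k)/(sin(k) + cos(k)^2 + 19)^2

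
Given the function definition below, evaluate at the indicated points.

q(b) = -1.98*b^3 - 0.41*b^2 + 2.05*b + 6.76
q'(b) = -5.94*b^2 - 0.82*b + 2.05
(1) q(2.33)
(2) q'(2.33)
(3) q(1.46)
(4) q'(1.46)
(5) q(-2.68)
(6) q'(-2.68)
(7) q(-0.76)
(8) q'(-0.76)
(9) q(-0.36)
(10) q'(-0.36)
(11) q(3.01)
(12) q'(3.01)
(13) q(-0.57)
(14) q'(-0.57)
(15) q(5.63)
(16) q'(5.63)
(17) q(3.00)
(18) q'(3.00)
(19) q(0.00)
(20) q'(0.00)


(1) = -15.74
(2) = -32.11
(3) = 2.72
(4) = -11.81
(5) = 36.43
(6) = -38.42
(7) = 5.83
(8) = -0.76
(9) = 6.06
(10) = 1.58
(11) = -44.78
(12) = -54.24
(13) = 5.82
(14) = 0.59
(15) = -348.03
(16) = -190.85
(17) = -44.24
(18) = -53.87
(19) = 6.76
(20) = 2.05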